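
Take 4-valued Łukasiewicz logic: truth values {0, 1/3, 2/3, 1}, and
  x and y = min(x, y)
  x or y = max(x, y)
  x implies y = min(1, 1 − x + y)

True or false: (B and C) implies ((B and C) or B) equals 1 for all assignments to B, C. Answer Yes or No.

B = 0, C = 0 ↦ 1
B = 0, C = 1/3 ↦ 1
B = 0, C = 2/3 ↦ 1
B = 0, C = 1 ↦ 1
B = 1/3, C = 0 ↦ 1
B = 1/3, C = 1/3 ↦ 1
B = 1/3, C = 2/3 ↦ 1
B = 1/3, C = 1 ↦ 1
B = 2/3, C = 0 ↦ 1
B = 2/3, C = 1/3 ↦ 1
B = 2/3, C = 2/3 ↦ 1
B = 2/3, C = 1 ↦ 1
B = 1, C = 0 ↦ 1
B = 1, C = 1/3 ↦ 1
B = 1, C = 2/3 ↦ 1
B = 1, C = 1 ↦ 1
Every assignment gives a value ≥ 1.

Yes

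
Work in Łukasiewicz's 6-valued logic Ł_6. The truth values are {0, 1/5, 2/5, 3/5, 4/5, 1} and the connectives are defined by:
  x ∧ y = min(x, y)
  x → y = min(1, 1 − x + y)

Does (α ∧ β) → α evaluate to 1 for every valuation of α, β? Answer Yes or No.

Yes

At α = 1, β = 2/5, for instance:
α ∧ β = 1 ∧ 2/5 = 2/5
(α ∧ β) → α = 2/5 → 1 = 1
and checking the remaining 35 assignments likewise gives ≥ 1 in every case.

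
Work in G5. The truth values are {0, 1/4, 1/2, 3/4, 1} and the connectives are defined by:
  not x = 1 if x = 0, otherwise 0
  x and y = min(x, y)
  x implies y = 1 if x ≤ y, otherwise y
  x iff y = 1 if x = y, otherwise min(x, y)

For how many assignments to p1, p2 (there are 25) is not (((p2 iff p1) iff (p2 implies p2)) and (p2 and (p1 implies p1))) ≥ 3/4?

value 1: 9 assignments (counts)
value 0: 16 assignments
So 9 of the 25 assignments meet the threshold.

9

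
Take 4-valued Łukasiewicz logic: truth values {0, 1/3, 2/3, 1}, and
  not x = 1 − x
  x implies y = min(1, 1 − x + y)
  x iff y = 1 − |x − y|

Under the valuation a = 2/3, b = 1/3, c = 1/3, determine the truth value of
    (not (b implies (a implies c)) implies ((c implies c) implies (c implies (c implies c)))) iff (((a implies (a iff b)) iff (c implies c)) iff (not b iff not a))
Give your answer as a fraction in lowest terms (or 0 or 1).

2/3

a implies c = 2/3 implies 1/3 = 2/3
b implies (a implies c) = 1/3 implies 2/3 = 1
not (b implies (a implies c)) = not 1 = 0
c implies c = 1/3 implies 1/3 = 1
c implies c = 1/3 implies 1/3 = 1
c implies (c implies c) = 1/3 implies 1 = 1
(c implies c) implies (c implies (c implies c)) = 1 implies 1 = 1
not (b implies (a implies c)) implies ((c implies c) implies (c implies (c implies c))) = 0 implies 1 = 1
a iff b = 2/3 iff 1/3 = 2/3
a implies (a iff b) = 2/3 implies 2/3 = 1
c implies c = 1/3 implies 1/3 = 1
(a implies (a iff b)) iff (c implies c) = 1 iff 1 = 1
not b = not 1/3 = 2/3
not a = not 2/3 = 1/3
not b iff not a = 2/3 iff 1/3 = 2/3
((a implies (a iff b)) iff (c implies c)) iff (not b iff not a) = 1 iff 2/3 = 2/3
(not (b implies (a implies c)) implies ((c implies c) implies (c implies (c implies c)))) iff (((a implies (a iff b)) iff (c implies c)) iff (not b iff not a)) = 1 iff 2/3 = 2/3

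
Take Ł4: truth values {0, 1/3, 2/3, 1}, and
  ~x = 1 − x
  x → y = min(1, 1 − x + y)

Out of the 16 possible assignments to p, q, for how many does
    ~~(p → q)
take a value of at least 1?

10

p = 0, q = 0 ↦ 1  ≥
p = 0, q = 1/3 ↦ 1  ≥
p = 0, q = 2/3 ↦ 1  ≥
p = 0, q = 1 ↦ 1  ≥
p = 1/3, q = 0 ↦ 2/3  <
p = 1/3, q = 1/3 ↦ 1  ≥
p = 1/3, q = 2/3 ↦ 1  ≥
p = 1/3, q = 1 ↦ 1  ≥
p = 2/3, q = 0 ↦ 1/3  <
p = 2/3, q = 1/3 ↦ 2/3  <
p = 2/3, q = 2/3 ↦ 1  ≥
p = 2/3, q = 1 ↦ 1  ≥
p = 1, q = 0 ↦ 0  <
p = 1, q = 1/3 ↦ 1/3  <
p = 1, q = 2/3 ↦ 2/3  <
p = 1, q = 1 ↦ 1  ≥
So 10 of the 16 assignments meet the threshold.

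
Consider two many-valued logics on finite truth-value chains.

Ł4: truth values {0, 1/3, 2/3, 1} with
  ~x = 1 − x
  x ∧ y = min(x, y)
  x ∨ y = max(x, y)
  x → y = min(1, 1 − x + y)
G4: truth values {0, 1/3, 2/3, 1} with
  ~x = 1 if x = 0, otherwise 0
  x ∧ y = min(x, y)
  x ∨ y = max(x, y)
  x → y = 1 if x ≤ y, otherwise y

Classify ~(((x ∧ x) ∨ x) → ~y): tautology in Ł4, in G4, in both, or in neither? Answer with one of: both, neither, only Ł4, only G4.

neither

In Ł4: at x = 0, y = 0 the value is 0 — not a tautology.
In G4: at x = 0, y = 0 the value is 0 — not a tautology.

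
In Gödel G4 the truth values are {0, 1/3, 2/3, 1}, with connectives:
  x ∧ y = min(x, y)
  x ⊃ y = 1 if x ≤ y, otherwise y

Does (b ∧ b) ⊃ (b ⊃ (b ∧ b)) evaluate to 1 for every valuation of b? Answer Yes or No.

b = 0 ↦ 1
b = 1/3 ↦ 1
b = 2/3 ↦ 1
b = 1 ↦ 1
Every assignment gives a value ≥ 1.

Yes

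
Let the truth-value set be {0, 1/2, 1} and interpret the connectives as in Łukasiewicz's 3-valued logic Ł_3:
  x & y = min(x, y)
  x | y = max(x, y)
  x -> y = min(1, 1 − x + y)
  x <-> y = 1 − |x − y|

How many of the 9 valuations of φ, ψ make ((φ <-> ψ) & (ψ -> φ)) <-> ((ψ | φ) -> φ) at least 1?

6

φ = 0, ψ = 0 ↦ 1  ≥
φ = 0, ψ = 1/2 ↦ 1  ≥
φ = 0, ψ = 1 ↦ 1  ≥
φ = 1/2, ψ = 0 ↦ 1/2  <
φ = 1/2, ψ = 1/2 ↦ 1  ≥
φ = 1/2, ψ = 1 ↦ 1  ≥
φ = 1, ψ = 0 ↦ 0  <
φ = 1, ψ = 1/2 ↦ 1/2  <
φ = 1, ψ = 1 ↦ 1  ≥
So 6 of the 9 assignments meet the threshold.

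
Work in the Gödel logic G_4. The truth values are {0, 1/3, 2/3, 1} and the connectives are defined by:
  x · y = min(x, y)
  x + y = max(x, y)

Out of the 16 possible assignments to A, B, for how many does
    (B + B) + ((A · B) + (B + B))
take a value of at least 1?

4

A = 0, B = 0 ↦ 0  <
A = 0, B = 1/3 ↦ 1/3  <
A = 0, B = 2/3 ↦ 2/3  <
A = 0, B = 1 ↦ 1  ≥
A = 1/3, B = 0 ↦ 0  <
A = 1/3, B = 1/3 ↦ 1/3  <
A = 1/3, B = 2/3 ↦ 2/3  <
A = 1/3, B = 1 ↦ 1  ≥
A = 2/3, B = 0 ↦ 0  <
A = 2/3, B = 1/3 ↦ 1/3  <
A = 2/3, B = 2/3 ↦ 2/3  <
A = 2/3, B = 1 ↦ 1  ≥
A = 1, B = 0 ↦ 0  <
A = 1, B = 1/3 ↦ 1/3  <
A = 1, B = 2/3 ↦ 2/3  <
A = 1, B = 1 ↦ 1  ≥
So 4 of the 16 assignments meet the threshold.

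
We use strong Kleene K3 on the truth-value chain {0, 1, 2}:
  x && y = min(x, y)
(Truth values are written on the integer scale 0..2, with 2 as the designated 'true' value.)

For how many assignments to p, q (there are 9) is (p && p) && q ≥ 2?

1

p = 0, q = 0 ↦ 0  <
p = 0, q = 1 ↦ 0  <
p = 0, q = 2 ↦ 0  <
p = 1, q = 0 ↦ 0  <
p = 1, q = 1 ↦ 1  <
p = 1, q = 2 ↦ 1  <
p = 2, q = 0 ↦ 0  <
p = 2, q = 1 ↦ 1  <
p = 2, q = 2 ↦ 2  ≥
So 1 of the 9 assignments meets the threshold.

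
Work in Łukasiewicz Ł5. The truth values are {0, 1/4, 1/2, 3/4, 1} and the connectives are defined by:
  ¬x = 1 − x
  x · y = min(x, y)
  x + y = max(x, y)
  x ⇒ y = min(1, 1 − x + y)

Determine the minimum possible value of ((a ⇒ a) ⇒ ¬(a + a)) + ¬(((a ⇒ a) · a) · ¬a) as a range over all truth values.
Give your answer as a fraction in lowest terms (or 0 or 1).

1/2

Take a = 1/2:
a ⇒ a = 1/2 ⇒ 1/2 = 1
a + a = 1/2 + 1/2 = 1/2
¬(a + a) = ¬1/2 = 1/2
(a ⇒ a) ⇒ ¬(a + a) = 1 ⇒ 1/2 = 1/2
a ⇒ a = 1/2 ⇒ 1/2 = 1
(a ⇒ a) · a = 1 · 1/2 = 1/2
¬a = ¬1/2 = 1/2
((a ⇒ a) · a) · ¬a = 1/2 · 1/2 = 1/2
¬(((a ⇒ a) · a) · ¬a) = ¬1/2 = 1/2
((a ⇒ a) ⇒ ¬(a + a)) + ¬(((a ⇒ a) · a) · ¬a) = 1/2 + 1/2 = 1/2
No assignment yields a value below 1/2, so this is the minimum.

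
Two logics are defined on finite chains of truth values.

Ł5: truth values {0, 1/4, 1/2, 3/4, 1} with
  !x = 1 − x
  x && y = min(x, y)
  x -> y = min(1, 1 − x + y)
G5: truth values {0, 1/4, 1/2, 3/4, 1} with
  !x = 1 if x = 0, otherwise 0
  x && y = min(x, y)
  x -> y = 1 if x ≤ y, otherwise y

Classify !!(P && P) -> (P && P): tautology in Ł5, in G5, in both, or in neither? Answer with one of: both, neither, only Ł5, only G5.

In Ł5: every assignment gives 1 — tautology.
In G5: at P = 1/4 the value is 1/4 — not a tautology.

only Ł5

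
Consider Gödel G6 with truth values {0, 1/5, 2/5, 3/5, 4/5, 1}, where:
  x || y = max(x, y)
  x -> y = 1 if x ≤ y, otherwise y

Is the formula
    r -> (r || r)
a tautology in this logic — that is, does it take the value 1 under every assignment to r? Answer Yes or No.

r = 0 ↦ 1
r = 1/5 ↦ 1
r = 2/5 ↦ 1
r = 3/5 ↦ 1
r = 4/5 ↦ 1
r = 1 ↦ 1
Every assignment gives a value ≥ 1.

Yes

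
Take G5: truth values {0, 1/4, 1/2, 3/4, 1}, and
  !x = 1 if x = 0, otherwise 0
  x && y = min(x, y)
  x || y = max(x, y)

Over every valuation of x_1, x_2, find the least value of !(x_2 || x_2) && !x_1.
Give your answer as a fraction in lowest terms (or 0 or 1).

Take x_1 = 0, x_2 = 1/4:
x_2 || x_2 = 1/4 || 1/4 = 1/4
!(x_2 || x_2) = !1/4 = 0
!x_1 = !0 = 1
!(x_2 || x_2) && !x_1 = 0 && 1 = 0
No assignment yields a value below 0, so this is the minimum.

0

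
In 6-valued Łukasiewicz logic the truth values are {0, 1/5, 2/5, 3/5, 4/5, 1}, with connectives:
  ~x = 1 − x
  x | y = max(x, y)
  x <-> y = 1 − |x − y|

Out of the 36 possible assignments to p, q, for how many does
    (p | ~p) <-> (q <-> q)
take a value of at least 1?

12

value 1: 12 assignments (counts)
value 4/5: 12 assignments
value 3/5: 12 assignments
So 12 of the 36 assignments meet the threshold.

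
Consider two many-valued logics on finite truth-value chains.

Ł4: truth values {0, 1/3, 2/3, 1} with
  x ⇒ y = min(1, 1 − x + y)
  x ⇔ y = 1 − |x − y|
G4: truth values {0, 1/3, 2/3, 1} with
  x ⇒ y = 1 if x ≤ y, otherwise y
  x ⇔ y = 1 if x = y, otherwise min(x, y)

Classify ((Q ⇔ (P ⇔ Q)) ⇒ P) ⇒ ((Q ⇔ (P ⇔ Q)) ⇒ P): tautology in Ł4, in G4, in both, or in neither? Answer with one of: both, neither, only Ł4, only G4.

In Ł4: every assignment gives 1 — tautology.
In G4: every assignment gives 1 — tautology.

both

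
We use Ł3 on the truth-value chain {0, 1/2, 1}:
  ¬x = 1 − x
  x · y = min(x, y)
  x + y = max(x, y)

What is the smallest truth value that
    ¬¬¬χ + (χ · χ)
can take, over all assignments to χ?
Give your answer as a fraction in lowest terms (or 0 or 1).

Take χ = 1/2:
¬χ = ¬1/2 = 1/2
¬¬χ = ¬1/2 = 1/2
¬¬¬χ = ¬1/2 = 1/2
χ · χ = 1/2 · 1/2 = 1/2
¬¬¬χ + (χ · χ) = 1/2 + 1/2 = 1/2
No assignment yields a value below 1/2, so this is the minimum.

1/2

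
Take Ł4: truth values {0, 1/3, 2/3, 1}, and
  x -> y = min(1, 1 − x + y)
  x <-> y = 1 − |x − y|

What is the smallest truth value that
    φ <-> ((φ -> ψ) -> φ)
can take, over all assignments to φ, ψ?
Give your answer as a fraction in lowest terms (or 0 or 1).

Take φ = 1/3, ψ = 0:
φ -> ψ = 1/3 -> 0 = 2/3
(φ -> ψ) -> φ = 2/3 -> 1/3 = 2/3
φ <-> ((φ -> ψ) -> φ) = 1/3 <-> 2/3 = 2/3
No assignment yields a value below 2/3, so this is the minimum.

2/3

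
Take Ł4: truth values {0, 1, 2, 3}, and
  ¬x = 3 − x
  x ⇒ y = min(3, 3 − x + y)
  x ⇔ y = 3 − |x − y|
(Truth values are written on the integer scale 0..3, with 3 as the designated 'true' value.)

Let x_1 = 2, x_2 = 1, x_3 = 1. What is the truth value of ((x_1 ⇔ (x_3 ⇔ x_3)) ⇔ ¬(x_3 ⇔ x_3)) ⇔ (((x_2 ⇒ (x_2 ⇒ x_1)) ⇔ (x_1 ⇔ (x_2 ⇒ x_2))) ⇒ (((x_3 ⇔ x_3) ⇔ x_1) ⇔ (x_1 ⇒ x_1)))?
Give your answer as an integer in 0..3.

1

x_3 ⇔ x_3 = 1 ⇔ 1 = 3
x_1 ⇔ (x_3 ⇔ x_3) = 2 ⇔ 3 = 2
x_3 ⇔ x_3 = 1 ⇔ 1 = 3
¬(x_3 ⇔ x_3) = ¬3 = 0
(x_1 ⇔ (x_3 ⇔ x_3)) ⇔ ¬(x_3 ⇔ x_3) = 2 ⇔ 0 = 1
x_2 ⇒ x_1 = 1 ⇒ 2 = 3
x_2 ⇒ (x_2 ⇒ x_1) = 1 ⇒ 3 = 3
x_2 ⇒ x_2 = 1 ⇒ 1 = 3
x_1 ⇔ (x_2 ⇒ x_2) = 2 ⇔ 3 = 2
(x_2 ⇒ (x_2 ⇒ x_1)) ⇔ (x_1 ⇔ (x_2 ⇒ x_2)) = 3 ⇔ 2 = 2
x_3 ⇔ x_3 = 1 ⇔ 1 = 3
(x_3 ⇔ x_3) ⇔ x_1 = 3 ⇔ 2 = 2
x_1 ⇒ x_1 = 2 ⇒ 2 = 3
((x_3 ⇔ x_3) ⇔ x_1) ⇔ (x_1 ⇒ x_1) = 2 ⇔ 3 = 2
((x_2 ⇒ (x_2 ⇒ x_1)) ⇔ (x_1 ⇔ (x_2 ⇒ x_2))) ⇒ (((x_3 ⇔ x_3) ⇔ x_1) ⇔ (x_1 ⇒ x_1)) = 2 ⇒ 2 = 3
((x_1 ⇔ (x_3 ⇔ x_3)) ⇔ ¬(x_3 ⇔ x_3)) ⇔ (((x_2 ⇒ (x_2 ⇒ x_1)) ⇔ (x_1 ⇔ (x_2 ⇒ x_2))) ⇒ (((x_3 ⇔ x_3) ⇔ x_1) ⇔ (x_1 ⇒ x_1))) = 1 ⇔ 3 = 1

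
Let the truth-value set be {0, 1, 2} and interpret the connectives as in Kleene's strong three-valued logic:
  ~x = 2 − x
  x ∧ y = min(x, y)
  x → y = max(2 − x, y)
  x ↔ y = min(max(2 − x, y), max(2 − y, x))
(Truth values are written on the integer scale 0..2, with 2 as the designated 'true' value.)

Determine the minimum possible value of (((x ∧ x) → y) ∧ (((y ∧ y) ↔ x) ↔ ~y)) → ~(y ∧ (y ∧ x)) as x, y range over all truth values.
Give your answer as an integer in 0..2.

1

Take x = 1, y = 1:
x ∧ x = 1 ∧ 1 = 1
(x ∧ x) → y = 1 → 1 = 1
y ∧ y = 1 ∧ 1 = 1
(y ∧ y) ↔ x = 1 ↔ 1 = 1
~y = ~1 = 1
((y ∧ y) ↔ x) ↔ ~y = 1 ↔ 1 = 1
((x ∧ x) → y) ∧ (((y ∧ y) ↔ x) ↔ ~y) = 1 ∧ 1 = 1
y ∧ x = 1 ∧ 1 = 1
y ∧ (y ∧ x) = 1 ∧ 1 = 1
~(y ∧ (y ∧ x)) = ~1 = 1
(((x ∧ x) → y) ∧ (((y ∧ y) ↔ x) ↔ ~y)) → ~(y ∧ (y ∧ x)) = 1 → 1 = 1
No assignment yields a value below 1, so this is the minimum.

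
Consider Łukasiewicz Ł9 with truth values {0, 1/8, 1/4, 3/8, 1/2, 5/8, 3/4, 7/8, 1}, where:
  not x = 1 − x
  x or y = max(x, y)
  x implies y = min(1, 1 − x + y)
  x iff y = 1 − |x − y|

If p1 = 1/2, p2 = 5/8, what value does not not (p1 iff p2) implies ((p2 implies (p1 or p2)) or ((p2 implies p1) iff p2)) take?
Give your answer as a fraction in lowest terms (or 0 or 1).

1

p1 iff p2 = 1/2 iff 5/8 = 7/8
not (p1 iff p2) = not 7/8 = 1/8
not not (p1 iff p2) = not 1/8 = 7/8
p1 or p2 = 1/2 or 5/8 = 5/8
p2 implies (p1 or p2) = 5/8 implies 5/8 = 1
p2 implies p1 = 5/8 implies 1/2 = 7/8
(p2 implies p1) iff p2 = 7/8 iff 5/8 = 3/4
(p2 implies (p1 or p2)) or ((p2 implies p1) iff p2) = 1 or 3/4 = 1
not not (p1 iff p2) implies ((p2 implies (p1 or p2)) or ((p2 implies p1) iff p2)) = 7/8 implies 1 = 1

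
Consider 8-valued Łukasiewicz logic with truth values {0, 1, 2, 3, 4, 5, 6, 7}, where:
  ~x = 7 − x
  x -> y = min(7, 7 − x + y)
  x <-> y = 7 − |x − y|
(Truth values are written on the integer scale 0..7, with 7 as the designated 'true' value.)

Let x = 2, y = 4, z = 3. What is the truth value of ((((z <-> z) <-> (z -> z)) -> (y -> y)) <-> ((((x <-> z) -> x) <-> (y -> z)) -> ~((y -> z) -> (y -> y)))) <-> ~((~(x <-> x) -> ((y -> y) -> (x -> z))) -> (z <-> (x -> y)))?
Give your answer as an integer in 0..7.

z <-> z = 3 <-> 3 = 7
z -> z = 3 -> 3 = 7
(z <-> z) <-> (z -> z) = 7 <-> 7 = 7
y -> y = 4 -> 4 = 7
((z <-> z) <-> (z -> z)) -> (y -> y) = 7 -> 7 = 7
x <-> z = 2 <-> 3 = 6
(x <-> z) -> x = 6 -> 2 = 3
y -> z = 4 -> 3 = 6
((x <-> z) -> x) <-> (y -> z) = 3 <-> 6 = 4
y -> z = 4 -> 3 = 6
y -> y = 4 -> 4 = 7
(y -> z) -> (y -> y) = 6 -> 7 = 7
~((y -> z) -> (y -> y)) = ~7 = 0
(((x <-> z) -> x) <-> (y -> z)) -> ~((y -> z) -> (y -> y)) = 4 -> 0 = 3
(((z <-> z) <-> (z -> z)) -> (y -> y)) <-> ((((x <-> z) -> x) <-> (y -> z)) -> ~((y -> z) -> (y -> y))) = 7 <-> 3 = 3
x <-> x = 2 <-> 2 = 7
~(x <-> x) = ~7 = 0
y -> y = 4 -> 4 = 7
x -> z = 2 -> 3 = 7
(y -> y) -> (x -> z) = 7 -> 7 = 7
~(x <-> x) -> ((y -> y) -> (x -> z)) = 0 -> 7 = 7
x -> y = 2 -> 4 = 7
z <-> (x -> y) = 3 <-> 7 = 3
(~(x <-> x) -> ((y -> y) -> (x -> z))) -> (z <-> (x -> y)) = 7 -> 3 = 3
~((~(x <-> x) -> ((y -> y) -> (x -> z))) -> (z <-> (x -> y))) = ~3 = 4
((((z <-> z) <-> (z -> z)) -> (y -> y)) <-> ((((x <-> z) -> x) <-> (y -> z)) -> ~((y -> z) -> (y -> y)))) <-> ~((~(x <-> x) -> ((y -> y) -> (x -> z))) -> (z <-> (x -> y))) = 3 <-> 4 = 6

6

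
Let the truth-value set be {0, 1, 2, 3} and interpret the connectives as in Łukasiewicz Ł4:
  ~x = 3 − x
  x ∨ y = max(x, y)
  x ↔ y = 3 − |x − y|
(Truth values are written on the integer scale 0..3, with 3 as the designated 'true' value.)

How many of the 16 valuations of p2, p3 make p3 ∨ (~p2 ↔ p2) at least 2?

p2 = 0, p3 = 0 ↦ 0  <
p2 = 0, p3 = 1 ↦ 1  <
p2 = 0, p3 = 2 ↦ 2  ≥
p2 = 0, p3 = 3 ↦ 3  ≥
p2 = 1, p3 = 0 ↦ 2  ≥
p2 = 1, p3 = 1 ↦ 2  ≥
p2 = 1, p3 = 2 ↦ 2  ≥
p2 = 1, p3 = 3 ↦ 3  ≥
p2 = 2, p3 = 0 ↦ 2  ≥
p2 = 2, p3 = 1 ↦ 2  ≥
p2 = 2, p3 = 2 ↦ 2  ≥
p2 = 2, p3 = 3 ↦ 3  ≥
p2 = 3, p3 = 0 ↦ 0  <
p2 = 3, p3 = 1 ↦ 1  <
p2 = 3, p3 = 2 ↦ 2  ≥
p2 = 3, p3 = 3 ↦ 3  ≥
So 12 of the 16 assignments meet the threshold.

12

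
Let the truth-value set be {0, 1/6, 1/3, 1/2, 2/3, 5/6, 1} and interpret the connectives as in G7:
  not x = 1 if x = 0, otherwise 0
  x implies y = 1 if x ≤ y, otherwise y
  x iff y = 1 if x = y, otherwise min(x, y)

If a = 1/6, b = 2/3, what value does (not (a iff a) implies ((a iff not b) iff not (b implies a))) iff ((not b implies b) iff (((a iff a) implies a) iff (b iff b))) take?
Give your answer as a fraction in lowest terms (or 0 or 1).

a iff a = 1/6 iff 1/6 = 1
not (a iff a) = not 1 = 0
not b = not 2/3 = 0
a iff not b = 1/6 iff 0 = 0
b implies a = 2/3 implies 1/6 = 1/6
not (b implies a) = not 1/6 = 0
(a iff not b) iff not (b implies a) = 0 iff 0 = 1
not (a iff a) implies ((a iff not b) iff not (b implies a)) = 0 implies 1 = 1
not b = not 2/3 = 0
not b implies b = 0 implies 2/3 = 1
a iff a = 1/6 iff 1/6 = 1
(a iff a) implies a = 1 implies 1/6 = 1/6
b iff b = 2/3 iff 2/3 = 1
((a iff a) implies a) iff (b iff b) = 1/6 iff 1 = 1/6
(not b implies b) iff (((a iff a) implies a) iff (b iff b)) = 1 iff 1/6 = 1/6
(not (a iff a) implies ((a iff not b) iff not (b implies a))) iff ((not b implies b) iff (((a iff a) implies a) iff (b iff b))) = 1 iff 1/6 = 1/6

1/6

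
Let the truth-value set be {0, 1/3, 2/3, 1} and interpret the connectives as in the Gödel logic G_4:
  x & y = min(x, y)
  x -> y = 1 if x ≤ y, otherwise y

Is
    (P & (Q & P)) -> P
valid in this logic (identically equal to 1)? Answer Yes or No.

P = 0, Q = 0 ↦ 1
P = 0, Q = 1/3 ↦ 1
P = 0, Q = 2/3 ↦ 1
P = 0, Q = 1 ↦ 1
P = 1/3, Q = 0 ↦ 1
P = 1/3, Q = 1/3 ↦ 1
P = 1/3, Q = 2/3 ↦ 1
P = 1/3, Q = 1 ↦ 1
P = 2/3, Q = 0 ↦ 1
P = 2/3, Q = 1/3 ↦ 1
P = 2/3, Q = 2/3 ↦ 1
P = 2/3, Q = 1 ↦ 1
P = 1, Q = 0 ↦ 1
P = 1, Q = 1/3 ↦ 1
P = 1, Q = 2/3 ↦ 1
P = 1, Q = 1 ↦ 1
Every assignment gives a value ≥ 1.

Yes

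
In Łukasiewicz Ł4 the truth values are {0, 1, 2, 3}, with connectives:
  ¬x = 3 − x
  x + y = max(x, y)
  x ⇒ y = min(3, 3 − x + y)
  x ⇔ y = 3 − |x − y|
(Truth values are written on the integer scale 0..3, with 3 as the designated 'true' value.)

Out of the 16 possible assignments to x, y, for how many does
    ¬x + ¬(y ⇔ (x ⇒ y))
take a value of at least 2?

x = 0, y = 0 ↦ 3  ≥
x = 0, y = 1 ↦ 3  ≥
x = 0, y = 2 ↦ 3  ≥
x = 0, y = 3 ↦ 3  ≥
x = 1, y = 0 ↦ 2  ≥
x = 1, y = 1 ↦ 2  ≥
x = 1, y = 2 ↦ 2  ≥
x = 1, y = 3 ↦ 2  ≥
x = 2, y = 0 ↦ 1  <
x = 2, y = 1 ↦ 1  <
x = 2, y = 2 ↦ 1  <
x = 2, y = 3 ↦ 1  <
x = 3, y = 0 ↦ 0  <
x = 3, y = 1 ↦ 0  <
x = 3, y = 2 ↦ 0  <
x = 3, y = 3 ↦ 0  <
So 8 of the 16 assignments meet the threshold.

8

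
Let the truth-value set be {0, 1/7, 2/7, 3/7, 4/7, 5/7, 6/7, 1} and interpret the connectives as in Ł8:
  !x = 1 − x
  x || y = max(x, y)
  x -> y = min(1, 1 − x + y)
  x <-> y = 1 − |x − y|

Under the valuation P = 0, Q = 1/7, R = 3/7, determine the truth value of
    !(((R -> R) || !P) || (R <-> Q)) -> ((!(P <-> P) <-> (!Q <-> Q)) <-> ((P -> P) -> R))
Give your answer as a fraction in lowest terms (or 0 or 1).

1

R -> R = 3/7 -> 3/7 = 1
!P = !0 = 1
(R -> R) || !P = 1 || 1 = 1
R <-> Q = 3/7 <-> 1/7 = 5/7
((R -> R) || !P) || (R <-> Q) = 1 || 5/7 = 1
!(((R -> R) || !P) || (R <-> Q)) = !1 = 0
P <-> P = 0 <-> 0 = 1
!(P <-> P) = !1 = 0
!Q = !1/7 = 6/7
!Q <-> Q = 6/7 <-> 1/7 = 2/7
!(P <-> P) <-> (!Q <-> Q) = 0 <-> 2/7 = 5/7
P -> P = 0 -> 0 = 1
(P -> P) -> R = 1 -> 3/7 = 3/7
(!(P <-> P) <-> (!Q <-> Q)) <-> ((P -> P) -> R) = 5/7 <-> 3/7 = 5/7
!(((R -> R) || !P) || (R <-> Q)) -> ((!(P <-> P) <-> (!Q <-> Q)) <-> ((P -> P) -> R)) = 0 -> 5/7 = 1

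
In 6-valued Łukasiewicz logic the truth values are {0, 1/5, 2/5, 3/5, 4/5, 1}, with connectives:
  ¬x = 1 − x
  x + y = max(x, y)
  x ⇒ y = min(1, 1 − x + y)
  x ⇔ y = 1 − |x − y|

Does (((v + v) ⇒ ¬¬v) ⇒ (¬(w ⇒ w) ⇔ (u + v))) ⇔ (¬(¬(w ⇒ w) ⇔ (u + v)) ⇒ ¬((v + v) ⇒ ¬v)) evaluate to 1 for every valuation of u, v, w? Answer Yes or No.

No

Counterexample: take u = 0, v = 3/5, w = 0.
v + v = 3/5 + 3/5 = 3/5
¬v = ¬3/5 = 2/5
¬¬v = ¬2/5 = 3/5
(v + v) ⇒ ¬¬v = 3/5 ⇒ 3/5 = 1
w ⇒ w = 0 ⇒ 0 = 1
¬(w ⇒ w) = ¬1 = 0
u + v = 0 + 3/5 = 3/5
¬(w ⇒ w) ⇔ (u + v) = 0 ⇔ 3/5 = 2/5
((v + v) ⇒ ¬¬v) ⇒ (¬(w ⇒ w) ⇔ (u + v)) = 1 ⇒ 2/5 = 2/5
w ⇒ w = 0 ⇒ 0 = 1
¬(w ⇒ w) = ¬1 = 0
u + v = 0 + 3/5 = 3/5
¬(w ⇒ w) ⇔ (u + v) = 0 ⇔ 3/5 = 2/5
¬(¬(w ⇒ w) ⇔ (u + v)) = ¬2/5 = 3/5
v + v = 3/5 + 3/5 = 3/5
¬v = ¬3/5 = 2/5
(v + v) ⇒ ¬v = 3/5 ⇒ 2/5 = 4/5
¬((v + v) ⇒ ¬v) = ¬4/5 = 1/5
¬(¬(w ⇒ w) ⇔ (u + v)) ⇒ ¬((v + v) ⇒ ¬v) = 3/5 ⇒ 1/5 = 3/5
(((v + v) ⇒ ¬¬v) ⇒ (¬(w ⇒ w) ⇔ (u + v))) ⇔ (¬(¬(w ⇒ w) ⇔ (u + v)) ⇒ ¬((v + v) ⇒ ¬v)) = 2/5 ⇔ 3/5 = 4/5
This gives 4/5 ≠ 1.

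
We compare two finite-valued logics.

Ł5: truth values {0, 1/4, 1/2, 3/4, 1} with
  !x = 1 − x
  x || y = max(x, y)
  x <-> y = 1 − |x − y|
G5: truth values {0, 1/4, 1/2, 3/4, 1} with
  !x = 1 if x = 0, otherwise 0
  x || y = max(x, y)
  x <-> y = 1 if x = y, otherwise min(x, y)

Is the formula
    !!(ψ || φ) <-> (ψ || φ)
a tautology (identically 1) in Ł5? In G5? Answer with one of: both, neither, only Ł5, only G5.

In Ł5: every assignment gives 1 — tautology.
In G5: at φ = 0, ψ = 1/4 the value is 1/4 — not a tautology.

only Ł5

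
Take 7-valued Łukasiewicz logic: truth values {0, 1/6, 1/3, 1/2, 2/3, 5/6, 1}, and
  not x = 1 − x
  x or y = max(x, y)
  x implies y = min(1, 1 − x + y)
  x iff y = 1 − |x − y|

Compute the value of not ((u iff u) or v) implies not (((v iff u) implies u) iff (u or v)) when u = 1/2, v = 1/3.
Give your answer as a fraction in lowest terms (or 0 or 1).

u iff u = 1/2 iff 1/2 = 1
(u iff u) or v = 1 or 1/3 = 1
not ((u iff u) or v) = not 1 = 0
v iff u = 1/3 iff 1/2 = 5/6
(v iff u) implies u = 5/6 implies 1/2 = 2/3
u or v = 1/2 or 1/3 = 1/2
((v iff u) implies u) iff (u or v) = 2/3 iff 1/2 = 5/6
not (((v iff u) implies u) iff (u or v)) = not 5/6 = 1/6
not ((u iff u) or v) implies not (((v iff u) implies u) iff (u or v)) = 0 implies 1/6 = 1

1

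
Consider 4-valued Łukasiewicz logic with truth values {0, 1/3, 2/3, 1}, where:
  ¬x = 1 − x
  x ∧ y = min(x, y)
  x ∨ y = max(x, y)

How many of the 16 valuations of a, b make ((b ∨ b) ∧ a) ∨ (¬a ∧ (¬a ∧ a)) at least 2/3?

a = 0, b = 0 ↦ 0  <
a = 0, b = 1/3 ↦ 0  <
a = 0, b = 2/3 ↦ 0  <
a = 0, b = 1 ↦ 0  <
a = 1/3, b = 0 ↦ 1/3  <
a = 1/3, b = 1/3 ↦ 1/3  <
a = 1/3, b = 2/3 ↦ 1/3  <
a = 1/3, b = 1 ↦ 1/3  <
a = 2/3, b = 0 ↦ 1/3  <
a = 2/3, b = 1/3 ↦ 1/3  <
a = 2/3, b = 2/3 ↦ 2/3  ≥
a = 2/3, b = 1 ↦ 2/3  ≥
a = 1, b = 0 ↦ 0  <
a = 1, b = 1/3 ↦ 1/3  <
a = 1, b = 2/3 ↦ 2/3  ≥
a = 1, b = 1 ↦ 1  ≥
So 4 of the 16 assignments meet the threshold.

4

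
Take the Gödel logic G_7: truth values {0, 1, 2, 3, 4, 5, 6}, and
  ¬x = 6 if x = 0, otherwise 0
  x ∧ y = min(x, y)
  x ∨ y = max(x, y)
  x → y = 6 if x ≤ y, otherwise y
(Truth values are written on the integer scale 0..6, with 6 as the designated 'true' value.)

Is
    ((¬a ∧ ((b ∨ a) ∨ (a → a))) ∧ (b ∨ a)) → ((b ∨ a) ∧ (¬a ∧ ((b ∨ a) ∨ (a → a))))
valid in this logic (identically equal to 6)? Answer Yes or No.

Yes

At a = 5, b = 1, for instance:
¬a = ¬5 = 0
b ∨ a = 1 ∨ 5 = 5
a → a = 5 → 5 = 6
(b ∨ a) ∨ (a → a) = 5 ∨ 6 = 6
¬a ∧ ((b ∨ a) ∨ (a → a)) = 0 ∧ 6 = 0
b ∨ a = 1 ∨ 5 = 5
(¬a ∧ ((b ∨ a) ∨ (a → a))) ∧ (b ∨ a) = 0 ∧ 5 = 0
(b ∨ a) ∧ (¬a ∧ ((b ∨ a) ∨ (a → a))) = 5 ∧ 0 = 0
((¬a ∧ ((b ∨ a) ∨ (a → a))) ∧ (b ∨ a)) → ((b ∨ a) ∧ (¬a ∧ ((b ∨ a) ∨ (a → a)))) = 0 → 0 = 6
and checking the remaining 48 assignments likewise gives ≥ 6 in every case.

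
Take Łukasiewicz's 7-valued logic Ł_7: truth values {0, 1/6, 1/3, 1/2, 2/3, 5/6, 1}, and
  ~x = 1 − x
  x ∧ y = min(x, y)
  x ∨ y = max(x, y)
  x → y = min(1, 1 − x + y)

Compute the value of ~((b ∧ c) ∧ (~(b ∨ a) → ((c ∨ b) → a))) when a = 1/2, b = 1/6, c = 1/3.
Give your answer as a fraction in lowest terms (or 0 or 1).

b ∧ c = 1/6 ∧ 1/3 = 1/6
b ∨ a = 1/6 ∨ 1/2 = 1/2
~(b ∨ a) = ~1/2 = 1/2
c ∨ b = 1/3 ∨ 1/6 = 1/3
(c ∨ b) → a = 1/3 → 1/2 = 1
~(b ∨ a) → ((c ∨ b) → a) = 1/2 → 1 = 1
(b ∧ c) ∧ (~(b ∨ a) → ((c ∨ b) → a)) = 1/6 ∧ 1 = 1/6
~((b ∧ c) ∧ (~(b ∨ a) → ((c ∨ b) → a))) = ~1/6 = 5/6

5/6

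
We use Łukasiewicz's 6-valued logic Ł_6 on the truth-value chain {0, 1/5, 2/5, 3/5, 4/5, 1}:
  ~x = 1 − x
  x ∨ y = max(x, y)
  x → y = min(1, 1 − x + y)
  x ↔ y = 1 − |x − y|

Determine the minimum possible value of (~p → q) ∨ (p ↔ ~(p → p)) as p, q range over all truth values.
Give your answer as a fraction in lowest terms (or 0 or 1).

Take p = 2/5, q = 0:
~p = ~2/5 = 3/5
~p → q = 3/5 → 0 = 2/5
p → p = 2/5 → 2/5 = 1
~(p → p) = ~1 = 0
p ↔ ~(p → p) = 2/5 ↔ 0 = 3/5
(~p → q) ∨ (p ↔ ~(p → p)) = 2/5 ∨ 3/5 = 3/5
No assignment yields a value below 3/5, so this is the minimum.

3/5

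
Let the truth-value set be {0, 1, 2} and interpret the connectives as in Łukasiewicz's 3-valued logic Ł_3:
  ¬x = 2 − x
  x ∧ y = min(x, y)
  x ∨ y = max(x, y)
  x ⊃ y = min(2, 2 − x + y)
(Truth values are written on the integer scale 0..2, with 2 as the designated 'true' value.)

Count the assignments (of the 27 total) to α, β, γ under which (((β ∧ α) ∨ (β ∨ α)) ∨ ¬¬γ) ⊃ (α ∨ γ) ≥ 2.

22

value 2: 22 assignments (counts)
value 1: 4 assignments
value 0: 1 assignment
So 22 of the 27 assignments meet the threshold.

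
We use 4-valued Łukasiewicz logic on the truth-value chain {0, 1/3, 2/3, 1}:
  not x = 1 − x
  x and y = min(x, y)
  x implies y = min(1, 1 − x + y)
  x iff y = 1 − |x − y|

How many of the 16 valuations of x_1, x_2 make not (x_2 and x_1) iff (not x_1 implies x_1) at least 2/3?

8

x_1 = 0, x_2 = 0 ↦ 0  <
x_1 = 0, x_2 = 1/3 ↦ 0  <
x_1 = 0, x_2 = 2/3 ↦ 0  <
x_1 = 0, x_2 = 1 ↦ 0  <
x_1 = 1/3, x_2 = 0 ↦ 2/3  ≥
x_1 = 1/3, x_2 = 1/3 ↦ 1  ≥
x_1 = 1/3, x_2 = 2/3 ↦ 1  ≥
x_1 = 1/3, x_2 = 1 ↦ 1  ≥
x_1 = 2/3, x_2 = 0 ↦ 1  ≥
x_1 = 2/3, x_2 = 1/3 ↦ 2/3  ≥
x_1 = 2/3, x_2 = 2/3 ↦ 1/3  <
x_1 = 2/3, x_2 = 1 ↦ 1/3  <
x_1 = 1, x_2 = 0 ↦ 1  ≥
x_1 = 1, x_2 = 1/3 ↦ 2/3  ≥
x_1 = 1, x_2 = 2/3 ↦ 1/3  <
x_1 = 1, x_2 = 1 ↦ 0  <
So 8 of the 16 assignments meet the threshold.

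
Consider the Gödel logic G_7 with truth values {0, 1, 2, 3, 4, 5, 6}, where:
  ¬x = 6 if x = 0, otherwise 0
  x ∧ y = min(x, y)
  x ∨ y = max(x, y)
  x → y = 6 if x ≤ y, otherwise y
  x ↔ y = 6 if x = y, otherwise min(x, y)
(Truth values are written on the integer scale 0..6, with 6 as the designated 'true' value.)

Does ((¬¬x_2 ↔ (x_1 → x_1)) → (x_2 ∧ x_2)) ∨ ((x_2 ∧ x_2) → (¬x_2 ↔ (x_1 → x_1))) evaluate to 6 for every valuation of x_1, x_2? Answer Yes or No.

No

Counterexample: take x_1 = 0, x_2 = 1.
¬x_2 = ¬1 = 0
¬¬x_2 = ¬0 = 6
x_1 → x_1 = 0 → 0 = 6
¬¬x_2 ↔ (x_1 → x_1) = 6 ↔ 6 = 6
x_2 ∧ x_2 = 1 ∧ 1 = 1
(¬¬x_2 ↔ (x_1 → x_1)) → (x_2 ∧ x_2) = 6 → 1 = 1
x_2 ∧ x_2 = 1 ∧ 1 = 1
¬x_2 = ¬1 = 0
x_1 → x_1 = 0 → 0 = 6
¬x_2 ↔ (x_1 → x_1) = 0 ↔ 6 = 0
(x_2 ∧ x_2) → (¬x_2 ↔ (x_1 → x_1)) = 1 → 0 = 0
((¬¬x_2 ↔ (x_1 → x_1)) → (x_2 ∧ x_2)) ∨ ((x_2 ∧ x_2) → (¬x_2 ↔ (x_1 → x_1))) = 1 ∨ 0 = 1
This gives 1 ≠ 6.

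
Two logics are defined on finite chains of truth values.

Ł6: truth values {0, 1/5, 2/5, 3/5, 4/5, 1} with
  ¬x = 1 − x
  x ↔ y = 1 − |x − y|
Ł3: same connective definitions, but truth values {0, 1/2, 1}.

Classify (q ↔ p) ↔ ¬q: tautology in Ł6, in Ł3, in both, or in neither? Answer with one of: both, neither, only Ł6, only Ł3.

In Ł6: at p = 1/5, q = 0 the value is 4/5 — not a tautology.
In Ł3: at p = 1/2, q = 0 the value is 1/2 — not a tautology.

neither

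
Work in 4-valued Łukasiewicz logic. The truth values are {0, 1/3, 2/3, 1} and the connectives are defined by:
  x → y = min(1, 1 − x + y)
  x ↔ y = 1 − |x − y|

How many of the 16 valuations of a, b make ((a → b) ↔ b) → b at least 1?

a = 0, b = 0 ↦ 1  ≥
a = 0, b = 1/3 ↦ 1  ≥
a = 0, b = 2/3 ↦ 1  ≥
a = 0, b = 1 ↦ 1  ≥
a = 1/3, b = 0 ↦ 2/3  <
a = 1/3, b = 1/3 ↦ 1  ≥
a = 1/3, b = 2/3 ↦ 1  ≥
a = 1/3, b = 1 ↦ 1  ≥
a = 2/3, b = 0 ↦ 1/3  <
a = 2/3, b = 1/3 ↦ 2/3  <
a = 2/3, b = 2/3 ↦ 1  ≥
a = 2/3, b = 1 ↦ 1  ≥
a = 1, b = 0 ↦ 0  <
a = 1, b = 1/3 ↦ 1/3  <
a = 1, b = 2/3 ↦ 2/3  <
a = 1, b = 1 ↦ 1  ≥
So 10 of the 16 assignments meet the threshold.

10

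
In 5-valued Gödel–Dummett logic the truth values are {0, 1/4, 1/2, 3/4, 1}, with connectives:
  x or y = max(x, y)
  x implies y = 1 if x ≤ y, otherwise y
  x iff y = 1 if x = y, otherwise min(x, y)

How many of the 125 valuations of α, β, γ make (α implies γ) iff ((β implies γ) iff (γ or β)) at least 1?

value 1: 75 assignments (counts)
value 3/4: 20 assignments
value 1/2: 15 assignments
value 1/4: 10 assignments
value 0: 5 assignments
So 75 of the 125 assignments meet the threshold.

75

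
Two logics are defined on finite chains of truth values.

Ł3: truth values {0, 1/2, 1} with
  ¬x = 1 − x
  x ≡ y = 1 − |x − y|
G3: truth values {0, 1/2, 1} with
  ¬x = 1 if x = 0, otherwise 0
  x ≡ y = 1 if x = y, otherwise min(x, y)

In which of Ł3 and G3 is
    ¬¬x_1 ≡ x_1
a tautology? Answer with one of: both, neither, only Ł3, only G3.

only Ł3

In Ł3: every assignment gives 1 — tautology.
In G3: at x_1 = 1/2 the value is 1/2 — not a tautology.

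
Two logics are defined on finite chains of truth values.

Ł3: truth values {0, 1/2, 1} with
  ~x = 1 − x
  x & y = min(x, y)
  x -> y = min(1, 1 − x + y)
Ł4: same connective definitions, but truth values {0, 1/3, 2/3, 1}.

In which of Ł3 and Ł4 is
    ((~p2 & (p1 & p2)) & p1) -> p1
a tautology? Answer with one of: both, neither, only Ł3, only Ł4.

In Ł3: every assignment gives 1 — tautology.
In Ł4: every assignment gives 1 — tautology.

both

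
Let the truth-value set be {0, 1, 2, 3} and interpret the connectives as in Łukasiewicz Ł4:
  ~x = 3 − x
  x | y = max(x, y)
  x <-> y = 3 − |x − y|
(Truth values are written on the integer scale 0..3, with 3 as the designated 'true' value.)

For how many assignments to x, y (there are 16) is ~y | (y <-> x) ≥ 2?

13

x = 0, y = 0 ↦ 3  ≥
x = 0, y = 1 ↦ 2  ≥
x = 0, y = 2 ↦ 1  <
x = 0, y = 3 ↦ 0  <
x = 1, y = 0 ↦ 3  ≥
x = 1, y = 1 ↦ 3  ≥
x = 1, y = 2 ↦ 2  ≥
x = 1, y = 3 ↦ 1  <
x = 2, y = 0 ↦ 3  ≥
x = 2, y = 1 ↦ 2  ≥
x = 2, y = 2 ↦ 3  ≥
x = 2, y = 3 ↦ 2  ≥
x = 3, y = 0 ↦ 3  ≥
x = 3, y = 1 ↦ 2  ≥
x = 3, y = 2 ↦ 2  ≥
x = 3, y = 3 ↦ 3  ≥
So 13 of the 16 assignments meet the threshold.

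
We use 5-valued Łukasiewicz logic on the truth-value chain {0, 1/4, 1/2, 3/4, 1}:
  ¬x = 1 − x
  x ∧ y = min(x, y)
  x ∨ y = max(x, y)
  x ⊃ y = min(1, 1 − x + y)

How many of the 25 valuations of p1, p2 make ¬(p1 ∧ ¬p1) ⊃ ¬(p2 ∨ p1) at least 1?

value 1: 6 assignments (counts)
value 3/4: 3 assignments
value 1/2: 7 assignments
value 1/4: 3 assignments
value 0: 6 assignments
So 6 of the 25 assignments meet the threshold.

6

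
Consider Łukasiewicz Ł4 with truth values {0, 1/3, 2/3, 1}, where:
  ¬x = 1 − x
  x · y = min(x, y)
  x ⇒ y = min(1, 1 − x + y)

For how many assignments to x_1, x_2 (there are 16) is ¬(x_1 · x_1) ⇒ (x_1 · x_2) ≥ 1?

7

x_1 = 0, x_2 = 0 ↦ 0  <
x_1 = 0, x_2 = 1/3 ↦ 0  <
x_1 = 0, x_2 = 2/3 ↦ 0  <
x_1 = 0, x_2 = 1 ↦ 0  <
x_1 = 1/3, x_2 = 0 ↦ 1/3  <
x_1 = 1/3, x_2 = 1/3 ↦ 2/3  <
x_1 = 1/3, x_2 = 2/3 ↦ 2/3  <
x_1 = 1/3, x_2 = 1 ↦ 2/3  <
x_1 = 2/3, x_2 = 0 ↦ 2/3  <
x_1 = 2/3, x_2 = 1/3 ↦ 1  ≥
x_1 = 2/3, x_2 = 2/3 ↦ 1  ≥
x_1 = 2/3, x_2 = 1 ↦ 1  ≥
x_1 = 1, x_2 = 0 ↦ 1  ≥
x_1 = 1, x_2 = 1/3 ↦ 1  ≥
x_1 = 1, x_2 = 2/3 ↦ 1  ≥
x_1 = 1, x_2 = 1 ↦ 1  ≥
So 7 of the 16 assignments meet the threshold.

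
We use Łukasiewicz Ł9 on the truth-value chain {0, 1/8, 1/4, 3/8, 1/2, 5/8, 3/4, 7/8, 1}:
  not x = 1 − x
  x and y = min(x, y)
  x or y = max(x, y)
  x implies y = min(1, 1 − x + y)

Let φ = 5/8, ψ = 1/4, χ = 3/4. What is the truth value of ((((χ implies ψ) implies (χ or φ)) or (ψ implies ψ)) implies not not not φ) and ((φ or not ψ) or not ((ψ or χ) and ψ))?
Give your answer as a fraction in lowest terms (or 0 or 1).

3/8

χ implies ψ = 3/4 implies 1/4 = 1/2
χ or φ = 3/4 or 5/8 = 3/4
(χ implies ψ) implies (χ or φ) = 1/2 implies 3/4 = 1
ψ implies ψ = 1/4 implies 1/4 = 1
((χ implies ψ) implies (χ or φ)) or (ψ implies ψ) = 1 or 1 = 1
not φ = not 5/8 = 3/8
not not φ = not 3/8 = 5/8
not not not φ = not 5/8 = 3/8
(((χ implies ψ) implies (χ or φ)) or (ψ implies ψ)) implies not not not φ = 1 implies 3/8 = 3/8
not ψ = not 1/4 = 3/4
φ or not ψ = 5/8 or 3/4 = 3/4
ψ or χ = 1/4 or 3/4 = 3/4
(ψ or χ) and ψ = 3/4 and 1/4 = 1/4
not ((ψ or χ) and ψ) = not 1/4 = 3/4
(φ or not ψ) or not ((ψ or χ) and ψ) = 3/4 or 3/4 = 3/4
((((χ implies ψ) implies (χ or φ)) or (ψ implies ψ)) implies not not not φ) and ((φ or not ψ) or not ((ψ or χ) and ψ)) = 3/8 and 3/4 = 3/8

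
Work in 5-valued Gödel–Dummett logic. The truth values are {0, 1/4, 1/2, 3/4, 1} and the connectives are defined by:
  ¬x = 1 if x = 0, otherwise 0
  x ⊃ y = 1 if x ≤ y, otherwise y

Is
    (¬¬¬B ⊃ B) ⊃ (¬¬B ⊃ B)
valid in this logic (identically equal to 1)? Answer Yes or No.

No

Counterexample: take B = 1/4.
¬B = ¬1/4 = 0
¬¬B = ¬0 = 1
¬¬¬B = ¬1 = 0
¬¬¬B ⊃ B = 0 ⊃ 1/4 = 1
¬B = ¬1/4 = 0
¬¬B = ¬0 = 1
¬¬B ⊃ B = 1 ⊃ 1/4 = 1/4
(¬¬¬B ⊃ B) ⊃ (¬¬B ⊃ B) = 1 ⊃ 1/4 = 1/4
This gives 1/4 ≠ 1.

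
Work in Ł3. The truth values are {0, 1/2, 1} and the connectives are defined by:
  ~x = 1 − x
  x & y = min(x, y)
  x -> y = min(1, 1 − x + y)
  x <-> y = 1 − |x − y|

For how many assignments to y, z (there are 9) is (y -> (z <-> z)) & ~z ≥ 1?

3

y = 0, z = 0 ↦ 1  ≥
y = 0, z = 1/2 ↦ 1/2  <
y = 0, z = 1 ↦ 0  <
y = 1/2, z = 0 ↦ 1  ≥
y = 1/2, z = 1/2 ↦ 1/2  <
y = 1/2, z = 1 ↦ 0  <
y = 1, z = 0 ↦ 1  ≥
y = 1, z = 1/2 ↦ 1/2  <
y = 1, z = 1 ↦ 0  <
So 3 of the 9 assignments meet the threshold.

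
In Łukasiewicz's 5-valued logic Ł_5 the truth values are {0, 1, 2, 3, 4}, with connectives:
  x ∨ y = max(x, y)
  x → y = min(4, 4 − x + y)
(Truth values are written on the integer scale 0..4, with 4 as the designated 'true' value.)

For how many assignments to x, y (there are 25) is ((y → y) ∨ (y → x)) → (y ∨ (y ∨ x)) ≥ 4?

9

value 4: 9 assignments (counts)
value 3: 7 assignments
value 2: 5 assignments
value 1: 3 assignments
value 0: 1 assignment
So 9 of the 25 assignments meet the threshold.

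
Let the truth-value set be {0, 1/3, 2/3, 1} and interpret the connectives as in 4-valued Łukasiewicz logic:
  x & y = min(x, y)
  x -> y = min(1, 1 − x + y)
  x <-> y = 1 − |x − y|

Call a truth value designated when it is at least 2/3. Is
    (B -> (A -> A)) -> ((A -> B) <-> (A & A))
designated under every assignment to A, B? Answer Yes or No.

No

Counterexample: take A = 0, B = 0.
A -> A = 0 -> 0 = 1
B -> (A -> A) = 0 -> 1 = 1
A -> B = 0 -> 0 = 1
A & A = 0 & 0 = 0
(A -> B) <-> (A & A) = 1 <-> 0 = 0
(B -> (A -> A)) -> ((A -> B) <-> (A & A)) = 1 -> 0 = 0
This gives 0, which is below 2/3.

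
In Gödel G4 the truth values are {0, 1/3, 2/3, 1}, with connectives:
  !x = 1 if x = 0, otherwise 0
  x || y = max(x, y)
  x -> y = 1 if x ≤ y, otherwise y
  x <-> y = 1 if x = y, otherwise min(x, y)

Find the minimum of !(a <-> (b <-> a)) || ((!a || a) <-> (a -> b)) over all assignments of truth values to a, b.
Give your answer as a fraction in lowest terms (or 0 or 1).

1/3

Take a = 1/3, b = 1/3:
b <-> a = 1/3 <-> 1/3 = 1
a <-> (b <-> a) = 1/3 <-> 1 = 1/3
!(a <-> (b <-> a)) = !1/3 = 0
!a = !1/3 = 0
!a || a = 0 || 1/3 = 1/3
a -> b = 1/3 -> 1/3 = 1
(!a || a) <-> (a -> b) = 1/3 <-> 1 = 1/3
!(a <-> (b <-> a)) || ((!a || a) <-> (a -> b)) = 0 || 1/3 = 1/3
No assignment yields a value below 1/3, so this is the minimum.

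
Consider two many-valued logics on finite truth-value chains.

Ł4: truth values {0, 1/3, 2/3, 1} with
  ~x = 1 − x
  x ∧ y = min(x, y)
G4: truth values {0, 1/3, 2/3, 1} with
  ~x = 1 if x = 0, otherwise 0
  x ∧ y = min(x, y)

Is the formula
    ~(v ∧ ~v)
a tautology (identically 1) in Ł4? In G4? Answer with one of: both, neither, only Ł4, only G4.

In Ł4: at v = 1/3 the value is 2/3 — not a tautology.
In G4: every assignment gives 1 — tautology.

only G4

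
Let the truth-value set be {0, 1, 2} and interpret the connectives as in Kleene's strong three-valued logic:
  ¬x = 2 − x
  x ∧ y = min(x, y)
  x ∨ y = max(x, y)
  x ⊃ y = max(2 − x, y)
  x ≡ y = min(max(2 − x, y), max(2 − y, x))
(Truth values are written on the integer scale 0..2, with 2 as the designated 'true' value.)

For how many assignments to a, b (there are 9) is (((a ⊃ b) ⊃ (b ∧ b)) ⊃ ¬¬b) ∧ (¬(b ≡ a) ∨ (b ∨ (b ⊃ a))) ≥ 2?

a = 0, b = 0 ↦ 2  ≥
a = 0, b = 1 ↦ 1  <
a = 0, b = 2 ↦ 2  ≥
a = 1, b = 0 ↦ 1  <
a = 1, b = 1 ↦ 1  <
a = 1, b = 2 ↦ 2  ≥
a = 2, b = 0 ↦ 0  <
a = 2, b = 1 ↦ 1  <
a = 2, b = 2 ↦ 2  ≥
So 4 of the 9 assignments meet the threshold.

4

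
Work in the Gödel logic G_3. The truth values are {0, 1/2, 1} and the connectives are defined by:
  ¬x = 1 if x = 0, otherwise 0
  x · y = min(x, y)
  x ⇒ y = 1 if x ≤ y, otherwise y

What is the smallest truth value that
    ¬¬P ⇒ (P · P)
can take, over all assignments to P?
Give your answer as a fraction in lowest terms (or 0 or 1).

1/2

Take P = 1/2:
¬P = ¬1/2 = 0
¬¬P = ¬0 = 1
P · P = 1/2 · 1/2 = 1/2
¬¬P ⇒ (P · P) = 1 ⇒ 1/2 = 1/2
No assignment yields a value below 1/2, so this is the minimum.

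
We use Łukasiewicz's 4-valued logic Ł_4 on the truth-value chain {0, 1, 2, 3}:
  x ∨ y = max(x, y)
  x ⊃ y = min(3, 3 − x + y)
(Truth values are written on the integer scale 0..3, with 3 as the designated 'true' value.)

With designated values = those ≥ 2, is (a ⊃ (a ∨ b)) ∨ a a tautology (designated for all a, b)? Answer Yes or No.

Yes

a = 0, b = 0 ↦ 3
a = 0, b = 1 ↦ 3
a = 0, b = 2 ↦ 3
a = 0, b = 3 ↦ 3
a = 1, b = 0 ↦ 3
a = 1, b = 1 ↦ 3
a = 1, b = 2 ↦ 3
a = 1, b = 3 ↦ 3
a = 2, b = 0 ↦ 3
a = 2, b = 1 ↦ 3
a = 2, b = 2 ↦ 3
a = 2, b = 3 ↦ 3
a = 3, b = 0 ↦ 3
a = 3, b = 1 ↦ 3
a = 3, b = 2 ↦ 3
a = 3, b = 3 ↦ 3
Every assignment gives a value ≥ 2.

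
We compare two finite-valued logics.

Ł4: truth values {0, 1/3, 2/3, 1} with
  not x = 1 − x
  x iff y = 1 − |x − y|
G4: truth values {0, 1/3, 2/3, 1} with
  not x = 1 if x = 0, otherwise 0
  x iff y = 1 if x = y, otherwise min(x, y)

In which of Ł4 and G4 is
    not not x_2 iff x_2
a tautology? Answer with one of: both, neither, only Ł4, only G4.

only Ł4

In Ł4: every assignment gives 1 — tautology.
In G4: at x_2 = 1/3 the value is 1/3 — not a tautology.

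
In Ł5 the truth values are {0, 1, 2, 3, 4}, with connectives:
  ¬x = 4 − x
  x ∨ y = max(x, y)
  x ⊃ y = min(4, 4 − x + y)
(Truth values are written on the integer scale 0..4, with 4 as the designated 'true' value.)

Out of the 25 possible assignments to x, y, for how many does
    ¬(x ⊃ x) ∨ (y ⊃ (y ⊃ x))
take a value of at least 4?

value 4: 19 assignments (counts)
value 3: 2 assignments
value 2: 2 assignments
value 1: 1 assignment
value 0: 1 assignment
So 19 of the 25 assignments meet the threshold.

19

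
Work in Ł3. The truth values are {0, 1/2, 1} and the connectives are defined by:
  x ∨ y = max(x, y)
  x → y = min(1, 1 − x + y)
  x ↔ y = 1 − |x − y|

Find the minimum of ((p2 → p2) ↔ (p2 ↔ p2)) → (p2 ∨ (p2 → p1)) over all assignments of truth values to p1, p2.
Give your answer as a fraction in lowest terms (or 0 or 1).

1/2

Take p1 = 0, p2 = 1/2:
p2 → p2 = 1/2 → 1/2 = 1
p2 ↔ p2 = 1/2 ↔ 1/2 = 1
(p2 → p2) ↔ (p2 ↔ p2) = 1 ↔ 1 = 1
p2 → p1 = 1/2 → 0 = 1/2
p2 ∨ (p2 → p1) = 1/2 ∨ 1/2 = 1/2
((p2 → p2) ↔ (p2 ↔ p2)) → (p2 ∨ (p2 → p1)) = 1 → 1/2 = 1/2
No assignment yields a value below 1/2, so this is the minimum.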